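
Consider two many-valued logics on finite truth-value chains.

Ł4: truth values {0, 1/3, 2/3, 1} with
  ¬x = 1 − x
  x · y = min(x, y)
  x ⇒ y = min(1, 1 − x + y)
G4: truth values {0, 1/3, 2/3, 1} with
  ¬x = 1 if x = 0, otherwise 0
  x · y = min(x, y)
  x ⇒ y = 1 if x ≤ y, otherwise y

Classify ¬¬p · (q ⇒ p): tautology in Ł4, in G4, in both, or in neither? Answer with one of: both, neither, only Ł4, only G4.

neither

In Ł4: at p = 0, q = 0 the value is 0 — not a tautology.
In G4: at p = 0, q = 0 the value is 0 — not a tautology.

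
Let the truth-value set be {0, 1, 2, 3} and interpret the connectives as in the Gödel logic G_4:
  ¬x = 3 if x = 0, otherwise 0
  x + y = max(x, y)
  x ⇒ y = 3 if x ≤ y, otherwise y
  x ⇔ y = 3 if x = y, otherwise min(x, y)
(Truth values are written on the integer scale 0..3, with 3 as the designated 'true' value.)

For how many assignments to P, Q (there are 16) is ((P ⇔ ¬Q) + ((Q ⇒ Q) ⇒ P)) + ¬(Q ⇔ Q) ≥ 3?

P = 0, Q = 0 ↦ 0  <
P = 0, Q = 1 ↦ 3  ≥
P = 0, Q = 2 ↦ 3  ≥
P = 0, Q = 3 ↦ 3  ≥
P = 1, Q = 0 ↦ 1  <
P = 1, Q = 1 ↦ 1  <
P = 1, Q = 2 ↦ 1  <
P = 1, Q = 3 ↦ 1  <
P = 2, Q = 0 ↦ 2  <
P = 2, Q = 1 ↦ 2  <
P = 2, Q = 2 ↦ 2  <
P = 2, Q = 3 ↦ 2  <
P = 3, Q = 0 ↦ 3  ≥
P = 3, Q = 1 ↦ 3  ≥
P = 3, Q = 2 ↦ 3  ≥
P = 3, Q = 3 ↦ 3  ≥
So 7 of the 16 assignments meet the threshold.

7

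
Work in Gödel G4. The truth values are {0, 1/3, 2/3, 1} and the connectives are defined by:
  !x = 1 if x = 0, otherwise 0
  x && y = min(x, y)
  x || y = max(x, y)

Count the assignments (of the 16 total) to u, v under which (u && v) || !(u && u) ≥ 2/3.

u = 0, v = 0 ↦ 1  ≥
u = 0, v = 1/3 ↦ 1  ≥
u = 0, v = 2/3 ↦ 1  ≥
u = 0, v = 1 ↦ 1  ≥
u = 1/3, v = 0 ↦ 0  <
u = 1/3, v = 1/3 ↦ 1/3  <
u = 1/3, v = 2/3 ↦ 1/3  <
u = 1/3, v = 1 ↦ 1/3  <
u = 2/3, v = 0 ↦ 0  <
u = 2/3, v = 1/3 ↦ 1/3  <
u = 2/3, v = 2/3 ↦ 2/3  ≥
u = 2/3, v = 1 ↦ 2/3  ≥
u = 1, v = 0 ↦ 0  <
u = 1, v = 1/3 ↦ 1/3  <
u = 1, v = 2/3 ↦ 2/3  ≥
u = 1, v = 1 ↦ 1  ≥
So 8 of the 16 assignments meet the threshold.

8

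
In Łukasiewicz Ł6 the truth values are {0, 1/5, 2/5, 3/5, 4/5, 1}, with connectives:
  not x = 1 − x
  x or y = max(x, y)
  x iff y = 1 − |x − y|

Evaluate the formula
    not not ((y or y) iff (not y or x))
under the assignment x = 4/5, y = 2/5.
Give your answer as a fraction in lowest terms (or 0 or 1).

y or y = 2/5 or 2/5 = 2/5
not y = not 2/5 = 3/5
not y or x = 3/5 or 4/5 = 4/5
(y or y) iff (not y or x) = 2/5 iff 4/5 = 3/5
not ((y or y) iff (not y or x)) = not 3/5 = 2/5
not not ((y or y) iff (not y or x)) = not 2/5 = 3/5

3/5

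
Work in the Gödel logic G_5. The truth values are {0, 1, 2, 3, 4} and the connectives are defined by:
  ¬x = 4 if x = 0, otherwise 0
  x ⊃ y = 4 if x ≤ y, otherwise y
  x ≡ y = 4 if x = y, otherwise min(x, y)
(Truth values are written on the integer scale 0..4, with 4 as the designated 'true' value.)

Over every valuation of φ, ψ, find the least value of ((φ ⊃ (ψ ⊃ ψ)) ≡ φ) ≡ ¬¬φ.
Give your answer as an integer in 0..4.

1

Take φ = 1, ψ = 0:
ψ ⊃ ψ = 0 ⊃ 0 = 4
φ ⊃ (ψ ⊃ ψ) = 1 ⊃ 4 = 4
(φ ⊃ (ψ ⊃ ψ)) ≡ φ = 4 ≡ 1 = 1
¬φ = ¬1 = 0
¬¬φ = ¬0 = 4
((φ ⊃ (ψ ⊃ ψ)) ≡ φ) ≡ ¬¬φ = 1 ≡ 4 = 1
No assignment yields a value below 1, so this is the minimum.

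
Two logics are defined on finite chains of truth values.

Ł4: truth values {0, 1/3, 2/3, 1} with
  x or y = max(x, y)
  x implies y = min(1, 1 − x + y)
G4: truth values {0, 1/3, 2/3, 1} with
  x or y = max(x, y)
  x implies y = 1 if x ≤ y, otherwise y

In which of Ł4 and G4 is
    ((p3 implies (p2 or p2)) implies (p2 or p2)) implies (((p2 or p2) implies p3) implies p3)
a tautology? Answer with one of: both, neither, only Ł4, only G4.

only Ł4

In Ł4: every assignment gives 1 — tautology.
In G4: at p2 = 0, p3 = 1/3 the value is 1/3 — not a tautology.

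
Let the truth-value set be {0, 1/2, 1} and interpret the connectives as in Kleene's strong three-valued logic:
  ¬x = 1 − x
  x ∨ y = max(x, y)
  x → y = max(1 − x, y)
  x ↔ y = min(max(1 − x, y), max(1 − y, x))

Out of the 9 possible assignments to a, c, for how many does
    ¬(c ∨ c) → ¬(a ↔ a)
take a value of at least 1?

3

a = 0, c = 0 ↦ 0  <
a = 0, c = 1/2 ↦ 1/2  <
a = 0, c = 1 ↦ 1  ≥
a = 1/2, c = 0 ↦ 1/2  <
a = 1/2, c = 1/2 ↦ 1/2  <
a = 1/2, c = 1 ↦ 1  ≥
a = 1, c = 0 ↦ 0  <
a = 1, c = 1/2 ↦ 1/2  <
a = 1, c = 1 ↦ 1  ≥
So 3 of the 9 assignments meet the threshold.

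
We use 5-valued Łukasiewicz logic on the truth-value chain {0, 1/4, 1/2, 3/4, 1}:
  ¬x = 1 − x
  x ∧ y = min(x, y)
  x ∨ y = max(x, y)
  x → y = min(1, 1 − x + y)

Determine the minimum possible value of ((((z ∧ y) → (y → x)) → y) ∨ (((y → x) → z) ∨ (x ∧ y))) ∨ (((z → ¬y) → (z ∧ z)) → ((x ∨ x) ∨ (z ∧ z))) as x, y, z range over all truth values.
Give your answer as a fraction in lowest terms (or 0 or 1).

Take x = 1/2, y = 1/2, z = 3/4:
z ∧ y = 3/4 ∧ 1/2 = 1/2
y → x = 1/2 → 1/2 = 1
(z ∧ y) → (y → x) = 1/2 → 1 = 1
((z ∧ y) → (y → x)) → y = 1 → 1/2 = 1/2
y → x = 1/2 → 1/2 = 1
(y → x) → z = 1 → 3/4 = 3/4
x ∧ y = 1/2 ∧ 1/2 = 1/2
((y → x) → z) ∨ (x ∧ y) = 3/4 ∨ 1/2 = 3/4
(((z ∧ y) → (y → x)) → y) ∨ (((y → x) → z) ∨ (x ∧ y)) = 1/2 ∨ 3/4 = 3/4
¬y = ¬1/2 = 1/2
z → ¬y = 3/4 → 1/2 = 3/4
z ∧ z = 3/4 ∧ 3/4 = 3/4
(z → ¬y) → (z ∧ z) = 3/4 → 3/4 = 1
x ∨ x = 1/2 ∨ 1/2 = 1/2
z ∧ z = 3/4 ∧ 3/4 = 3/4
(x ∨ x) ∨ (z ∧ z) = 1/2 ∨ 3/4 = 3/4
((z → ¬y) → (z ∧ z)) → ((x ∨ x) ∨ (z ∧ z)) = 1 → 3/4 = 3/4
((((z ∧ y) → (y → x)) → y) ∨ (((y → x) → z) ∨ (x ∧ y))) ∨ (((z → ¬y) → (z ∧ z)) → ((x ∨ x) ∨ (z ∧ z))) = 3/4 ∨ 3/4 = 3/4
No assignment yields a value below 3/4, so this is the minimum.

3/4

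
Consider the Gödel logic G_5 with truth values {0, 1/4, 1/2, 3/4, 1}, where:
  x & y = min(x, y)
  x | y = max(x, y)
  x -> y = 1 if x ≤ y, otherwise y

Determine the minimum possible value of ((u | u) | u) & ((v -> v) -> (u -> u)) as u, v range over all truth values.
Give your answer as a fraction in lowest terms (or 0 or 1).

0

Take u = 0, v = 0:
u | u = 0 | 0 = 0
(u | u) | u = 0 | 0 = 0
v -> v = 0 -> 0 = 1
u -> u = 0 -> 0 = 1
(v -> v) -> (u -> u) = 1 -> 1 = 1
((u | u) | u) & ((v -> v) -> (u -> u)) = 0 & 1 = 0
No assignment yields a value below 0, so this is the minimum.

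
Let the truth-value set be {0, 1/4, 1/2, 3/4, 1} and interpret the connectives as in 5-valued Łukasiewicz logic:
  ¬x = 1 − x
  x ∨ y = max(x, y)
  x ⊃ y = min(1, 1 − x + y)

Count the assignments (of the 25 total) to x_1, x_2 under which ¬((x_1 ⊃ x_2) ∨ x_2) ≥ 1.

1

value 1: 1 assignment (counts)
value 3/4: 2 assignments
value 1/2: 3 assignments
value 1/4: 4 assignments
value 0: 15 assignments
So 1 of the 25 assignments meets the threshold.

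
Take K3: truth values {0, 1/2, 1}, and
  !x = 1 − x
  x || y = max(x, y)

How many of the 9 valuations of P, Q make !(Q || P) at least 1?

P = 0, Q = 0 ↦ 1  ≥
P = 0, Q = 1/2 ↦ 1/2  <
P = 0, Q = 1 ↦ 0  <
P = 1/2, Q = 0 ↦ 1/2  <
P = 1/2, Q = 1/2 ↦ 1/2  <
P = 1/2, Q = 1 ↦ 0  <
P = 1, Q = 0 ↦ 0  <
P = 1, Q = 1/2 ↦ 0  <
P = 1, Q = 1 ↦ 0  <
So 1 of the 9 assignments meets the threshold.

1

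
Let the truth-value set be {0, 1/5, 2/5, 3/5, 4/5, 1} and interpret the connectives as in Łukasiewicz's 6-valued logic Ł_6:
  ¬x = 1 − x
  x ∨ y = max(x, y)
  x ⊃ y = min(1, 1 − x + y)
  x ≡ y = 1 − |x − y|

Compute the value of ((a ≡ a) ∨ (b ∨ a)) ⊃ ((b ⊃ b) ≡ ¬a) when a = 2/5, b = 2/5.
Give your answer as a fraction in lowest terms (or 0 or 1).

3/5

a ≡ a = 2/5 ≡ 2/5 = 1
b ∨ a = 2/5 ∨ 2/5 = 2/5
(a ≡ a) ∨ (b ∨ a) = 1 ∨ 2/5 = 1
b ⊃ b = 2/5 ⊃ 2/5 = 1
¬a = ¬2/5 = 3/5
(b ⊃ b) ≡ ¬a = 1 ≡ 3/5 = 3/5
((a ≡ a) ∨ (b ∨ a)) ⊃ ((b ⊃ b) ≡ ¬a) = 1 ⊃ 3/5 = 3/5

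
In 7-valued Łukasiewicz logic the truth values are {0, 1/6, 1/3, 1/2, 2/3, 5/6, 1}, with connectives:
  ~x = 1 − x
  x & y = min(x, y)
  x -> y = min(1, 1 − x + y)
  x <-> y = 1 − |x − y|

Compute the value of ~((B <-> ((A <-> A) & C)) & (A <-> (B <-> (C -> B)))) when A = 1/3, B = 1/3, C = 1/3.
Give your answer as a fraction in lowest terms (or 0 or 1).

A <-> A = 1/3 <-> 1/3 = 1
(A <-> A) & C = 1 & 1/3 = 1/3
B <-> ((A <-> A) & C) = 1/3 <-> 1/3 = 1
C -> B = 1/3 -> 1/3 = 1
B <-> (C -> B) = 1/3 <-> 1 = 1/3
A <-> (B <-> (C -> B)) = 1/3 <-> 1/3 = 1
(B <-> ((A <-> A) & C)) & (A <-> (B <-> (C -> B))) = 1 & 1 = 1
~((B <-> ((A <-> A) & C)) & (A <-> (B <-> (C -> B)))) = ~1 = 0

0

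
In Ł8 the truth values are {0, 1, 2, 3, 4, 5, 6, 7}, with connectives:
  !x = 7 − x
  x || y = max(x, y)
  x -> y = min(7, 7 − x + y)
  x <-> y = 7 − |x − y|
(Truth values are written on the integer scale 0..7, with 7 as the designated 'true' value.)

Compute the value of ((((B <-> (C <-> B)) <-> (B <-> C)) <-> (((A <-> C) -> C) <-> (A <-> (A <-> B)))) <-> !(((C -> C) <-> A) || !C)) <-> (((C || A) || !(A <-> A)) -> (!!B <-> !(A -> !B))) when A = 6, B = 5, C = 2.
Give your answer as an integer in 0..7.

C <-> B = 2 <-> 5 = 4
B <-> (C <-> B) = 5 <-> 4 = 6
B <-> C = 5 <-> 2 = 4
(B <-> (C <-> B)) <-> (B <-> C) = 6 <-> 4 = 5
A <-> C = 6 <-> 2 = 3
(A <-> C) -> C = 3 -> 2 = 6
A <-> B = 6 <-> 5 = 6
A <-> (A <-> B) = 6 <-> 6 = 7
((A <-> C) -> C) <-> (A <-> (A <-> B)) = 6 <-> 7 = 6
((B <-> (C <-> B)) <-> (B <-> C)) <-> (((A <-> C) -> C) <-> (A <-> (A <-> B))) = 5 <-> 6 = 6
C -> C = 2 -> 2 = 7
(C -> C) <-> A = 7 <-> 6 = 6
!C = !2 = 5
((C -> C) <-> A) || !C = 6 || 5 = 6
!(((C -> C) <-> A) || !C) = !6 = 1
(((B <-> (C <-> B)) <-> (B <-> C)) <-> (((A <-> C) -> C) <-> (A <-> (A <-> B)))) <-> !(((C -> C) <-> A) || !C) = 6 <-> 1 = 2
C || A = 2 || 6 = 6
A <-> A = 6 <-> 6 = 7
!(A <-> A) = !7 = 0
(C || A) || !(A <-> A) = 6 || 0 = 6
!B = !5 = 2
!!B = !2 = 5
!B = !5 = 2
A -> !B = 6 -> 2 = 3
!(A -> !B) = !3 = 4
!!B <-> !(A -> !B) = 5 <-> 4 = 6
((C || A) || !(A <-> A)) -> (!!B <-> !(A -> !B)) = 6 -> 6 = 7
((((B <-> (C <-> B)) <-> (B <-> C)) <-> (((A <-> C) -> C) <-> (A <-> (A <-> B)))) <-> !(((C -> C) <-> A) || !C)) <-> (((C || A) || !(A <-> A)) -> (!!B <-> !(A -> !B))) = 2 <-> 7 = 2

2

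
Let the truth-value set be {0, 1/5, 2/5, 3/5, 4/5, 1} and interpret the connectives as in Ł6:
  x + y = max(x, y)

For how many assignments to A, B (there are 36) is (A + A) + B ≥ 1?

value 1: 11 assignments (counts)
value 4/5: 9 assignments
value 3/5: 7 assignments
value 2/5: 5 assignments
value 1/5: 3 assignments
value 0: 1 assignment
So 11 of the 36 assignments meet the threshold.

11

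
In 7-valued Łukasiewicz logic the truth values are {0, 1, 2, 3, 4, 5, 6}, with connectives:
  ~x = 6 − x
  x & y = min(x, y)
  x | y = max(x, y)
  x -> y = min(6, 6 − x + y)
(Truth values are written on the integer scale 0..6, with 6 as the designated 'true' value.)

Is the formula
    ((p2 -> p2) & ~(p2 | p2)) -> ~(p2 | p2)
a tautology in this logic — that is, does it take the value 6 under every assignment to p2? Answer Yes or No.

Yes

p2 = 0 ↦ 6
p2 = 1 ↦ 6
p2 = 2 ↦ 6
p2 = 3 ↦ 6
p2 = 4 ↦ 6
p2 = 5 ↦ 6
p2 = 6 ↦ 6
Every assignment gives a value ≥ 6.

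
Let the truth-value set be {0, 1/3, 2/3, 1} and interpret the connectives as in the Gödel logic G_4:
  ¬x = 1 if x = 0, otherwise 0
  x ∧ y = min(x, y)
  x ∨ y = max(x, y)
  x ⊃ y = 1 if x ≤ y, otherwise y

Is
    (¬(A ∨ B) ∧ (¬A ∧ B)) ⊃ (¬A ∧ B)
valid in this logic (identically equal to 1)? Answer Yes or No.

A = 0, B = 0 ↦ 1
A = 0, B = 1/3 ↦ 1
A = 0, B = 2/3 ↦ 1
A = 0, B = 1 ↦ 1
A = 1/3, B = 0 ↦ 1
A = 1/3, B = 1/3 ↦ 1
A = 1/3, B = 2/3 ↦ 1
A = 1/3, B = 1 ↦ 1
A = 2/3, B = 0 ↦ 1
A = 2/3, B = 1/3 ↦ 1
A = 2/3, B = 2/3 ↦ 1
A = 2/3, B = 1 ↦ 1
A = 1, B = 0 ↦ 1
A = 1, B = 1/3 ↦ 1
A = 1, B = 2/3 ↦ 1
A = 1, B = 1 ↦ 1
Every assignment gives a value ≥ 1.

Yes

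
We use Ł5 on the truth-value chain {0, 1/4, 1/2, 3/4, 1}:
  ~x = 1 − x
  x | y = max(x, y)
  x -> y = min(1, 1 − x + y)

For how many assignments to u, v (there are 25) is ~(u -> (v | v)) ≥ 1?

1

value 1: 1 assignment (counts)
value 3/4: 2 assignments
value 1/2: 3 assignments
value 1/4: 4 assignments
value 0: 15 assignments
So 1 of the 25 assignments meets the threshold.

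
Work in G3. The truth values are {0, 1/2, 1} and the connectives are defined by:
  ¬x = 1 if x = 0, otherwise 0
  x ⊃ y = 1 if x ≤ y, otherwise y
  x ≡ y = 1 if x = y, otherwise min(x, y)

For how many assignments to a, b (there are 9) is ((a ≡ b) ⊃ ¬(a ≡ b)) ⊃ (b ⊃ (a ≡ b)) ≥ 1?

a = 0, b = 0 ↦ 1  ≥
a = 0, b = 1/2 ↦ 0  <
a = 0, b = 1 ↦ 0  <
a = 1/2, b = 0 ↦ 1  ≥
a = 1/2, b = 1/2 ↦ 1  ≥
a = 1/2, b = 1 ↦ 1  ≥
a = 1, b = 0 ↦ 1  ≥
a = 1, b = 1/2 ↦ 1  ≥
a = 1, b = 1 ↦ 1  ≥
So 7 of the 9 assignments meet the threshold.

7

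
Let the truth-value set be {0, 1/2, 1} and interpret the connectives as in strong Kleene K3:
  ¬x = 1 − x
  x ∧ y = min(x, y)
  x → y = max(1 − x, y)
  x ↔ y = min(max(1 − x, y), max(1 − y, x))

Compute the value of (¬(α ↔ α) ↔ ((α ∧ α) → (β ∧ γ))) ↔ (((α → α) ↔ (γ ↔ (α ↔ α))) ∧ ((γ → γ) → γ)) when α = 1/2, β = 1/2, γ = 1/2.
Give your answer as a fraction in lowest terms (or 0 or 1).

1/2

α ↔ α = 1/2 ↔ 1/2 = 1/2
¬(α ↔ α) = ¬1/2 = 1/2
α ∧ α = 1/2 ∧ 1/2 = 1/2
β ∧ γ = 1/2 ∧ 1/2 = 1/2
(α ∧ α) → (β ∧ γ) = 1/2 → 1/2 = 1/2
¬(α ↔ α) ↔ ((α ∧ α) → (β ∧ γ)) = 1/2 ↔ 1/2 = 1/2
α → α = 1/2 → 1/2 = 1/2
α ↔ α = 1/2 ↔ 1/2 = 1/2
γ ↔ (α ↔ α) = 1/2 ↔ 1/2 = 1/2
(α → α) ↔ (γ ↔ (α ↔ α)) = 1/2 ↔ 1/2 = 1/2
γ → γ = 1/2 → 1/2 = 1/2
(γ → γ) → γ = 1/2 → 1/2 = 1/2
((α → α) ↔ (γ ↔ (α ↔ α))) ∧ ((γ → γ) → γ) = 1/2 ∧ 1/2 = 1/2
(¬(α ↔ α) ↔ ((α ∧ α) → (β ∧ γ))) ↔ (((α → α) ↔ (γ ↔ (α ↔ α))) ∧ ((γ → γ) → γ)) = 1/2 ↔ 1/2 = 1/2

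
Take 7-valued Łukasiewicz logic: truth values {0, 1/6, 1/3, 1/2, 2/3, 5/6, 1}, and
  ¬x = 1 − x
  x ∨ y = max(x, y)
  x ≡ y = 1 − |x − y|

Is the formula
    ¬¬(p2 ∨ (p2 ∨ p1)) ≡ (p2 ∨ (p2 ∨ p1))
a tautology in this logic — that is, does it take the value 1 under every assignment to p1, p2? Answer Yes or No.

Yes

At p1 = 1, p2 = 2/3, for instance:
p2 ∨ p1 = 2/3 ∨ 1 = 1
p2 ∨ (p2 ∨ p1) = 2/3 ∨ 1 = 1
¬(p2 ∨ (p2 ∨ p1)) = ¬1 = 0
¬¬(p2 ∨ (p2 ∨ p1)) = ¬0 = 1
¬¬(p2 ∨ (p2 ∨ p1)) ≡ (p2 ∨ (p2 ∨ p1)) = 1 ≡ 1 = 1
and checking the remaining 48 assignments likewise gives ≥ 1 in every case.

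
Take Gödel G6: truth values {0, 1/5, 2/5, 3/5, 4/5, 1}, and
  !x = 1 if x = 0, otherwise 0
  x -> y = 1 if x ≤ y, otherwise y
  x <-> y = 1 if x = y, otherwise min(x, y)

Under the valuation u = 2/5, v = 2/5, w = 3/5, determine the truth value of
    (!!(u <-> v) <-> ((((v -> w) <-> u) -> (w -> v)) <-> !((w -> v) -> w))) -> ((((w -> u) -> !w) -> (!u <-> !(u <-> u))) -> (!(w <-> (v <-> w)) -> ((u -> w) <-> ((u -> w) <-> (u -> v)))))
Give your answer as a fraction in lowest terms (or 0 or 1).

u <-> v = 2/5 <-> 2/5 = 1
!(u <-> v) = !1 = 0
!!(u <-> v) = !0 = 1
v -> w = 2/5 -> 3/5 = 1
(v -> w) <-> u = 1 <-> 2/5 = 2/5
w -> v = 3/5 -> 2/5 = 2/5
((v -> w) <-> u) -> (w -> v) = 2/5 -> 2/5 = 1
w -> v = 3/5 -> 2/5 = 2/5
(w -> v) -> w = 2/5 -> 3/5 = 1
!((w -> v) -> w) = !1 = 0
(((v -> w) <-> u) -> (w -> v)) <-> !((w -> v) -> w) = 1 <-> 0 = 0
!!(u <-> v) <-> ((((v -> w) <-> u) -> (w -> v)) <-> !((w -> v) -> w)) = 1 <-> 0 = 0
w -> u = 3/5 -> 2/5 = 2/5
!w = !3/5 = 0
(w -> u) -> !w = 2/5 -> 0 = 0
!u = !2/5 = 0
u <-> u = 2/5 <-> 2/5 = 1
!(u <-> u) = !1 = 0
!u <-> !(u <-> u) = 0 <-> 0 = 1
((w -> u) -> !w) -> (!u <-> !(u <-> u)) = 0 -> 1 = 1
v <-> w = 2/5 <-> 3/5 = 2/5
w <-> (v <-> w) = 3/5 <-> 2/5 = 2/5
!(w <-> (v <-> w)) = !2/5 = 0
u -> w = 2/5 -> 3/5 = 1
u -> w = 2/5 -> 3/5 = 1
u -> v = 2/5 -> 2/5 = 1
(u -> w) <-> (u -> v) = 1 <-> 1 = 1
(u -> w) <-> ((u -> w) <-> (u -> v)) = 1 <-> 1 = 1
!(w <-> (v <-> w)) -> ((u -> w) <-> ((u -> w) <-> (u -> v))) = 0 -> 1 = 1
(((w -> u) -> !w) -> (!u <-> !(u <-> u))) -> (!(w <-> (v <-> w)) -> ((u -> w) <-> ((u -> w) <-> (u -> v)))) = 1 -> 1 = 1
(!!(u <-> v) <-> ((((v -> w) <-> u) -> (w -> v)) <-> !((w -> v) -> w))) -> ((((w -> u) -> !w) -> (!u <-> !(u <-> u))) -> (!(w <-> (v <-> w)) -> ((u -> w) <-> ((u -> w) <-> (u -> v))))) = 0 -> 1 = 1

1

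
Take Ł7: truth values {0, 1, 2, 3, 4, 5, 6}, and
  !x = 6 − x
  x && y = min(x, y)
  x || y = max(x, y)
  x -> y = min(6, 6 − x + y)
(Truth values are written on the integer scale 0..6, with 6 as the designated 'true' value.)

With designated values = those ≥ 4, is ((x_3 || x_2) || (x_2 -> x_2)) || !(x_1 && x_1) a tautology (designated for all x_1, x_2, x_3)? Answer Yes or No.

Yes

At x_1 = 5, x_2 = 4, x_3 = 5, for instance:
x_3 || x_2 = 5 || 4 = 5
x_2 -> x_2 = 4 -> 4 = 6
(x_3 || x_2) || (x_2 -> x_2) = 5 || 6 = 6
x_1 && x_1 = 5 && 5 = 5
!(x_1 && x_1) = !5 = 1
((x_3 || x_2) || (x_2 -> x_2)) || !(x_1 && x_1) = 6 || 1 = 6
and checking the remaining 342 assignments likewise gives ≥ 4 in every case.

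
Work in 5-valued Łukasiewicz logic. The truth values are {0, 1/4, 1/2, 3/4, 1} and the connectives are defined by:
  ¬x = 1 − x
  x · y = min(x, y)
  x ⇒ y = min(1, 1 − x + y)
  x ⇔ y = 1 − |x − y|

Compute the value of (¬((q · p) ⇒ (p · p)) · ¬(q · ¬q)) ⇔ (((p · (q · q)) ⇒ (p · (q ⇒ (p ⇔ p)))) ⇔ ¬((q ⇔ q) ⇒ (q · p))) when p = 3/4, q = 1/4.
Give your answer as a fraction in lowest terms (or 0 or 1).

q · p = 1/4 · 3/4 = 1/4
p · p = 3/4 · 3/4 = 3/4
(q · p) ⇒ (p · p) = 1/4 ⇒ 3/4 = 1
¬((q · p) ⇒ (p · p)) = ¬1 = 0
¬q = ¬1/4 = 3/4
q · ¬q = 1/4 · 3/4 = 1/4
¬(q · ¬q) = ¬1/4 = 3/4
¬((q · p) ⇒ (p · p)) · ¬(q · ¬q) = 0 · 3/4 = 0
q · q = 1/4 · 1/4 = 1/4
p · (q · q) = 3/4 · 1/4 = 1/4
p ⇔ p = 3/4 ⇔ 3/4 = 1
q ⇒ (p ⇔ p) = 1/4 ⇒ 1 = 1
p · (q ⇒ (p ⇔ p)) = 3/4 · 1 = 3/4
(p · (q · q)) ⇒ (p · (q ⇒ (p ⇔ p))) = 1/4 ⇒ 3/4 = 1
q ⇔ q = 1/4 ⇔ 1/4 = 1
q · p = 1/4 · 3/4 = 1/4
(q ⇔ q) ⇒ (q · p) = 1 ⇒ 1/4 = 1/4
¬((q ⇔ q) ⇒ (q · p)) = ¬1/4 = 3/4
((p · (q · q)) ⇒ (p · (q ⇒ (p ⇔ p)))) ⇔ ¬((q ⇔ q) ⇒ (q · p)) = 1 ⇔ 3/4 = 3/4
(¬((q · p) ⇒ (p · p)) · ¬(q · ¬q)) ⇔ (((p · (q · q)) ⇒ (p · (q ⇒ (p ⇔ p)))) ⇔ ¬((q ⇔ q) ⇒ (q · p))) = 0 ⇔ 3/4 = 1/4

1/4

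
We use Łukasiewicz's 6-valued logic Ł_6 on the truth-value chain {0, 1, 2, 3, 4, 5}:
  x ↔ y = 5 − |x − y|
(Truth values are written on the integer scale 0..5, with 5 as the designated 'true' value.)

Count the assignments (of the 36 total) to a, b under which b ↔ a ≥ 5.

6

value 5: 6 assignments (counts)
value 4: 10 assignments
value 3: 8 assignments
value 2: 6 assignments
value 1: 4 assignments
value 0: 2 assignments
So 6 of the 36 assignments meet the threshold.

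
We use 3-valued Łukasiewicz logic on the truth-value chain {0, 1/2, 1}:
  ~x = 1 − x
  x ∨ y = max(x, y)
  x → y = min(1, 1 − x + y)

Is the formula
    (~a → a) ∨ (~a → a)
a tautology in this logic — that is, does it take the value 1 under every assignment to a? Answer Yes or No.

Counterexample: take a = 0.
~a = ~0 = 1
~a → a = 1 → 0 = 0
~a = ~0 = 1
~a → a = 1 → 0 = 0
(~a → a) ∨ (~a → a) = 0 ∨ 0 = 0
This gives 0 ≠ 1.

No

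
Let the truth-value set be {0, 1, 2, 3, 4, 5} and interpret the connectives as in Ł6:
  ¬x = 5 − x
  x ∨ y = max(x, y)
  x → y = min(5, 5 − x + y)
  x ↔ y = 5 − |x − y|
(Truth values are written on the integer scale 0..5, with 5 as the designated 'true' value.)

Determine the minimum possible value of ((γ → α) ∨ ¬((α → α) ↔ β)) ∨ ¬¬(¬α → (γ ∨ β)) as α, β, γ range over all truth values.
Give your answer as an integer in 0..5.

Take α = 0, β = 2, γ = 2:
γ → α = 2 → 0 = 3
α → α = 0 → 0 = 5
(α → α) ↔ β = 5 ↔ 2 = 2
¬((α → α) ↔ β) = ¬2 = 3
(γ → α) ∨ ¬((α → α) ↔ β) = 3 ∨ 3 = 3
¬α = ¬0 = 5
γ ∨ β = 2 ∨ 2 = 2
¬α → (γ ∨ β) = 5 → 2 = 2
¬(¬α → (γ ∨ β)) = ¬2 = 3
¬¬(¬α → (γ ∨ β)) = ¬3 = 2
((γ → α) ∨ ¬((α → α) ↔ β)) ∨ ¬¬(¬α → (γ ∨ β)) = 3 ∨ 2 = 3
No assignment yields a value below 3, so this is the minimum.

3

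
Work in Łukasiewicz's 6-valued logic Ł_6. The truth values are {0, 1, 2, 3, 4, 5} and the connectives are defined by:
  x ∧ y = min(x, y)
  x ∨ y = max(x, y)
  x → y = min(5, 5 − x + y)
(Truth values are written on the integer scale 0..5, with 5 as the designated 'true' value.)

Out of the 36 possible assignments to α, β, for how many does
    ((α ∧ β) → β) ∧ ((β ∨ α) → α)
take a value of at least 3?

30

value 5: 21 assignments (counts)
value 4: 5 assignments (counts)
value 3: 4 assignments (counts)
value 2: 3 assignments
value 1: 2 assignments
value 0: 1 assignment
So 30 of the 36 assignments meet the threshold.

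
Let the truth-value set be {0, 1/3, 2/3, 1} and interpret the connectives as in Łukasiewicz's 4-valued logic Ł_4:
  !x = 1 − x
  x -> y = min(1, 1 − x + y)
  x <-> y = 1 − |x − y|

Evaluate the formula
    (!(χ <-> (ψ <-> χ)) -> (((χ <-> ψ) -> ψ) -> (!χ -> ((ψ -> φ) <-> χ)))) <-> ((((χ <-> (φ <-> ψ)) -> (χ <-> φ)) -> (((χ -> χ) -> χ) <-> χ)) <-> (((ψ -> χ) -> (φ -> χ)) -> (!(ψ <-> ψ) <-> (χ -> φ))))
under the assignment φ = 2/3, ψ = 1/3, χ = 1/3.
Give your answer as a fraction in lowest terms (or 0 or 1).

ψ <-> χ = 1/3 <-> 1/3 = 1
χ <-> (ψ <-> χ) = 1/3 <-> 1 = 1/3
!(χ <-> (ψ <-> χ)) = !1/3 = 2/3
χ <-> ψ = 1/3 <-> 1/3 = 1
(χ <-> ψ) -> ψ = 1 -> 1/3 = 1/3
!χ = !1/3 = 2/3
ψ -> φ = 1/3 -> 2/3 = 1
(ψ -> φ) <-> χ = 1 <-> 1/3 = 1/3
!χ -> ((ψ -> φ) <-> χ) = 2/3 -> 1/3 = 2/3
((χ <-> ψ) -> ψ) -> (!χ -> ((ψ -> φ) <-> χ)) = 1/3 -> 2/3 = 1
!(χ <-> (ψ <-> χ)) -> (((χ <-> ψ) -> ψ) -> (!χ -> ((ψ -> φ) <-> χ))) = 2/3 -> 1 = 1
φ <-> ψ = 2/3 <-> 1/3 = 2/3
χ <-> (φ <-> ψ) = 1/3 <-> 2/3 = 2/3
χ <-> φ = 1/3 <-> 2/3 = 2/3
(χ <-> (φ <-> ψ)) -> (χ <-> φ) = 2/3 -> 2/3 = 1
χ -> χ = 1/3 -> 1/3 = 1
(χ -> χ) -> χ = 1 -> 1/3 = 1/3
((χ -> χ) -> χ) <-> χ = 1/3 <-> 1/3 = 1
((χ <-> (φ <-> ψ)) -> (χ <-> φ)) -> (((χ -> χ) -> χ) <-> χ) = 1 -> 1 = 1
ψ -> χ = 1/3 -> 1/3 = 1
φ -> χ = 2/3 -> 1/3 = 2/3
(ψ -> χ) -> (φ -> χ) = 1 -> 2/3 = 2/3
ψ <-> ψ = 1/3 <-> 1/3 = 1
!(ψ <-> ψ) = !1 = 0
χ -> φ = 1/3 -> 2/3 = 1
!(ψ <-> ψ) <-> (χ -> φ) = 0 <-> 1 = 0
((ψ -> χ) -> (φ -> χ)) -> (!(ψ <-> ψ) <-> (χ -> φ)) = 2/3 -> 0 = 1/3
(((χ <-> (φ <-> ψ)) -> (χ <-> φ)) -> (((χ -> χ) -> χ) <-> χ)) <-> (((ψ -> χ) -> (φ -> χ)) -> (!(ψ <-> ψ) <-> (χ -> φ))) = 1 <-> 1/3 = 1/3
(!(χ <-> (ψ <-> χ)) -> (((χ <-> ψ) -> ψ) -> (!χ -> ((ψ -> φ) <-> χ)))) <-> ((((χ <-> (φ <-> ψ)) -> (χ <-> φ)) -> (((χ -> χ) -> χ) <-> χ)) <-> (((ψ -> χ) -> (φ -> χ)) -> (!(ψ <-> ψ) <-> (χ -> φ)))) = 1 <-> 1/3 = 1/3

1/3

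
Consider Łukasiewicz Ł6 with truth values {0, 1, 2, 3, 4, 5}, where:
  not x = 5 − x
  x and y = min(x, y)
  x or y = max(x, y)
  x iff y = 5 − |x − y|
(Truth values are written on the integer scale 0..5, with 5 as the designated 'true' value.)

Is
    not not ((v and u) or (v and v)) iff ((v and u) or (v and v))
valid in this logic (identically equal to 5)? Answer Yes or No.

At u = 5, v = 1, for instance:
v and u = 1 and 5 = 1
v and v = 1 and 1 = 1
(v and u) or (v and v) = 1 or 1 = 1
not ((v and u) or (v and v)) = not 1 = 4
not not ((v and u) or (v and v)) = not 4 = 1
not not ((v and u) or (v and v)) iff ((v and u) or (v and v)) = 1 iff 1 = 5
and checking the remaining 35 assignments likewise gives ≥ 5 in every case.

Yes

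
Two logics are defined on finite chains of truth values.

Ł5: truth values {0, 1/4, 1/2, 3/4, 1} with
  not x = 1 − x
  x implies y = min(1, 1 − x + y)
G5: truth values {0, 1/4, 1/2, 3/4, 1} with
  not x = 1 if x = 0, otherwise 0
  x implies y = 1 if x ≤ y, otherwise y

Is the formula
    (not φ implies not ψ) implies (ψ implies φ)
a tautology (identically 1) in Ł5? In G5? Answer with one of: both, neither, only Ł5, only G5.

In Ł5: every assignment gives 1 — tautology.
In G5: at φ = 1/4, ψ = 1/2 the value is 1/4 — not a tautology.

only Ł5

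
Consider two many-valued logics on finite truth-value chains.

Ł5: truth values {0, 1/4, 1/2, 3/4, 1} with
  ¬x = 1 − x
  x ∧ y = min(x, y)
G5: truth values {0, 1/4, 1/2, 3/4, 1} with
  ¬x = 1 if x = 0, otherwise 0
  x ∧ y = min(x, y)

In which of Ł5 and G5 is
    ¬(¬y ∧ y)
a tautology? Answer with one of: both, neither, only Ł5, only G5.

only G5

In Ł5: at y = 1/4 the value is 3/4 — not a tautology.
In G5: every assignment gives 1 — tautology.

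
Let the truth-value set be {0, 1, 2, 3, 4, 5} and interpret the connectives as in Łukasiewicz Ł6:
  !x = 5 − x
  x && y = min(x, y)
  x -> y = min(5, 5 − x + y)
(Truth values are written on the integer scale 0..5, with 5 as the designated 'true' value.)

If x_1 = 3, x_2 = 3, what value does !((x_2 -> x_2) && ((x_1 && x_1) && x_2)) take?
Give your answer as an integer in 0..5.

2

x_2 -> x_2 = 3 -> 3 = 5
x_1 && x_1 = 3 && 3 = 3
(x_1 && x_1) && x_2 = 3 && 3 = 3
(x_2 -> x_2) && ((x_1 && x_1) && x_2) = 5 && 3 = 3
!((x_2 -> x_2) && ((x_1 && x_1) && x_2)) = !3 = 2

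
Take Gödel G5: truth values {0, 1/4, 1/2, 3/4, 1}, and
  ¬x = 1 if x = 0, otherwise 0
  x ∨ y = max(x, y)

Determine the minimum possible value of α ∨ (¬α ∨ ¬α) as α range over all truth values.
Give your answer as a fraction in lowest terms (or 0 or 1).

Take α = 1/4:
¬α = ¬1/4 = 0
¬α = ¬1/4 = 0
¬α ∨ ¬α = 0 ∨ 0 = 0
α ∨ (¬α ∨ ¬α) = 1/4 ∨ 0 = 1/4
No assignment yields a value below 1/4, so this is the minimum.

1/4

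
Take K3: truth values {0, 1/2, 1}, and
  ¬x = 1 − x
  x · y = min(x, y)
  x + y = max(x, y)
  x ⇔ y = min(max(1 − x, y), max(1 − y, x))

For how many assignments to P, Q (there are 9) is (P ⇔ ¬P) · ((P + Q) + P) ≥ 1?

0

P = 0, Q = 0 ↦ 0  <
P = 0, Q = 1/2 ↦ 0  <
P = 0, Q = 1 ↦ 0  <
P = 1/2, Q = 0 ↦ 1/2  <
P = 1/2, Q = 1/2 ↦ 1/2  <
P = 1/2, Q = 1 ↦ 1/2  <
P = 1, Q = 0 ↦ 0  <
P = 1, Q = 1/2 ↦ 0  <
P = 1, Q = 1 ↦ 0  <
So 0 of the 9 assignments meet the threshold.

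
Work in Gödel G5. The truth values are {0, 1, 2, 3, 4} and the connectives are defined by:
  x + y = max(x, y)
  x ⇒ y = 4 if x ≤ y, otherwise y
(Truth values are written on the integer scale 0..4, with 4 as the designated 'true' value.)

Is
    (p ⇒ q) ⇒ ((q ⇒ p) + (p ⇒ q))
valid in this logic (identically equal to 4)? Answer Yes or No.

Yes

At p = 2, q = 1, for instance:
p ⇒ q = 2 ⇒ 1 = 1
q ⇒ p = 1 ⇒ 2 = 4
(q ⇒ p) + (p ⇒ q) = 4 + 1 = 4
(p ⇒ q) ⇒ ((q ⇒ p) + (p ⇒ q)) = 1 ⇒ 4 = 4
and checking the remaining 24 assignments likewise gives ≥ 4 in every case.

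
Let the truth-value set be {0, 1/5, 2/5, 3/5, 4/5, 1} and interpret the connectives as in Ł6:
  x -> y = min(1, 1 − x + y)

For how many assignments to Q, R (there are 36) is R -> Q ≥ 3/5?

30

value 1: 21 assignments (counts)
value 4/5: 5 assignments (counts)
value 3/5: 4 assignments (counts)
value 2/5: 3 assignments
value 1/5: 2 assignments
value 0: 1 assignment
So 30 of the 36 assignments meet the threshold.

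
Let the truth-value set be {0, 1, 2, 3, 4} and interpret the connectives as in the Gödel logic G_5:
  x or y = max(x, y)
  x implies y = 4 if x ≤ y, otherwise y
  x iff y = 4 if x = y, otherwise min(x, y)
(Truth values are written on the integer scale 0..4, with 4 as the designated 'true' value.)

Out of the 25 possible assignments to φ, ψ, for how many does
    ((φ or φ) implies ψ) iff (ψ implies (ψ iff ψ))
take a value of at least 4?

value 4: 15 assignments (counts)
value 3: 1 assignment
value 2: 2 assignments
value 1: 3 assignments
value 0: 4 assignments
So 15 of the 25 assignments meet the threshold.

15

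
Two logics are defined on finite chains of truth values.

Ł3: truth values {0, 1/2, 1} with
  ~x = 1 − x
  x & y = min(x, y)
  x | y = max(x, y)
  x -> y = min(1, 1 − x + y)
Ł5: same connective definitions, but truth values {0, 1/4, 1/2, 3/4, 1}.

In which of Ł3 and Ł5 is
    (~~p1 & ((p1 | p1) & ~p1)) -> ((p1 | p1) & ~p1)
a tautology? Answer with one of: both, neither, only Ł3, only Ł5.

In Ł3: every assignment gives 1 — tautology.
In Ł5: every assignment gives 1 — tautology.

both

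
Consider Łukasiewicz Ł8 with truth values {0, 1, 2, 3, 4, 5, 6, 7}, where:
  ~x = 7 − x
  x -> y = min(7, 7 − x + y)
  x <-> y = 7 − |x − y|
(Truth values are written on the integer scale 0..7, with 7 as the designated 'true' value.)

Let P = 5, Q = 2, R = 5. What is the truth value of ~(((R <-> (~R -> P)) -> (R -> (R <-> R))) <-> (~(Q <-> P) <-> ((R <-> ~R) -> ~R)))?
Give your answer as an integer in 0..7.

2

~R = ~5 = 2
~R -> P = 2 -> 5 = 7
R <-> (~R -> P) = 5 <-> 7 = 5
R <-> R = 5 <-> 5 = 7
R -> (R <-> R) = 5 -> 7 = 7
(R <-> (~R -> P)) -> (R -> (R <-> R)) = 5 -> 7 = 7
Q <-> P = 2 <-> 5 = 4
~(Q <-> P) = ~4 = 3
~R = ~5 = 2
R <-> ~R = 5 <-> 2 = 4
~R = ~5 = 2
(R <-> ~R) -> ~R = 4 -> 2 = 5
~(Q <-> P) <-> ((R <-> ~R) -> ~R) = 3 <-> 5 = 5
((R <-> (~R -> P)) -> (R -> (R <-> R))) <-> (~(Q <-> P) <-> ((R <-> ~R) -> ~R)) = 7 <-> 5 = 5
~(((R <-> (~R -> P)) -> (R -> (R <-> R))) <-> (~(Q <-> P) <-> ((R <-> ~R) -> ~R))) = ~5 = 2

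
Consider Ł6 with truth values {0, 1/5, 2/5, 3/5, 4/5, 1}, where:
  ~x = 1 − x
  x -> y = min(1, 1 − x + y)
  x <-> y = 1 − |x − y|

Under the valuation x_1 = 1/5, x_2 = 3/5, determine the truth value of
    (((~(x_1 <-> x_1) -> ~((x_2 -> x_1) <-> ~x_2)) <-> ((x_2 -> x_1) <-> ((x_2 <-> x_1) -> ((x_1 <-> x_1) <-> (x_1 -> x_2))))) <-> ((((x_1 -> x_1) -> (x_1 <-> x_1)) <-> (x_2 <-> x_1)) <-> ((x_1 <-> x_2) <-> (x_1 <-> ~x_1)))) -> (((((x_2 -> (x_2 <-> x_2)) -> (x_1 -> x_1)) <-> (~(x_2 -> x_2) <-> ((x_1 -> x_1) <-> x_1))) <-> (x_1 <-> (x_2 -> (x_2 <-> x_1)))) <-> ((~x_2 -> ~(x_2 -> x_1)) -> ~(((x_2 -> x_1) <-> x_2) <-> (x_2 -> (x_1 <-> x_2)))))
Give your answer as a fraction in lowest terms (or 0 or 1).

4/5

x_1 <-> x_1 = 1/5 <-> 1/5 = 1
~(x_1 <-> x_1) = ~1 = 0
x_2 -> x_1 = 3/5 -> 1/5 = 3/5
~x_2 = ~3/5 = 2/5
(x_2 -> x_1) <-> ~x_2 = 3/5 <-> 2/5 = 4/5
~((x_2 -> x_1) <-> ~x_2) = ~4/5 = 1/5
~(x_1 <-> x_1) -> ~((x_2 -> x_1) <-> ~x_2) = 0 -> 1/5 = 1
x_2 -> x_1 = 3/5 -> 1/5 = 3/5
x_2 <-> x_1 = 3/5 <-> 1/5 = 3/5
x_1 <-> x_1 = 1/5 <-> 1/5 = 1
x_1 -> x_2 = 1/5 -> 3/5 = 1
(x_1 <-> x_1) <-> (x_1 -> x_2) = 1 <-> 1 = 1
(x_2 <-> x_1) -> ((x_1 <-> x_1) <-> (x_1 -> x_2)) = 3/5 -> 1 = 1
(x_2 -> x_1) <-> ((x_2 <-> x_1) -> ((x_1 <-> x_1) <-> (x_1 -> x_2))) = 3/5 <-> 1 = 3/5
(~(x_1 <-> x_1) -> ~((x_2 -> x_1) <-> ~x_2)) <-> ((x_2 -> x_1) <-> ((x_2 <-> x_1) -> ((x_1 <-> x_1) <-> (x_1 -> x_2)))) = 1 <-> 3/5 = 3/5
x_1 -> x_1 = 1/5 -> 1/5 = 1
x_1 <-> x_1 = 1/5 <-> 1/5 = 1
(x_1 -> x_1) -> (x_1 <-> x_1) = 1 -> 1 = 1
x_2 <-> x_1 = 3/5 <-> 1/5 = 3/5
((x_1 -> x_1) -> (x_1 <-> x_1)) <-> (x_2 <-> x_1) = 1 <-> 3/5 = 3/5
x_1 <-> x_2 = 1/5 <-> 3/5 = 3/5
~x_1 = ~1/5 = 4/5
x_1 <-> ~x_1 = 1/5 <-> 4/5 = 2/5
(x_1 <-> x_2) <-> (x_1 <-> ~x_1) = 3/5 <-> 2/5 = 4/5
(((x_1 -> x_1) -> (x_1 <-> x_1)) <-> (x_2 <-> x_1)) <-> ((x_1 <-> x_2) <-> (x_1 <-> ~x_1)) = 3/5 <-> 4/5 = 4/5
((~(x_1 <-> x_1) -> ~((x_2 -> x_1) <-> ~x_2)) <-> ((x_2 -> x_1) <-> ((x_2 <-> x_1) -> ((x_1 <-> x_1) <-> (x_1 -> x_2))))) <-> ((((x_1 -> x_1) -> (x_1 <-> x_1)) <-> (x_2 <-> x_1)) <-> ((x_1 <-> x_2) <-> (x_1 <-> ~x_1))) = 3/5 <-> 4/5 = 4/5
x_2 <-> x_2 = 3/5 <-> 3/5 = 1
x_2 -> (x_2 <-> x_2) = 3/5 -> 1 = 1
x_1 -> x_1 = 1/5 -> 1/5 = 1
(x_2 -> (x_2 <-> x_2)) -> (x_1 -> x_1) = 1 -> 1 = 1
x_2 -> x_2 = 3/5 -> 3/5 = 1
~(x_2 -> x_2) = ~1 = 0
x_1 -> x_1 = 1/5 -> 1/5 = 1
(x_1 -> x_1) <-> x_1 = 1 <-> 1/5 = 1/5
~(x_2 -> x_2) <-> ((x_1 -> x_1) <-> x_1) = 0 <-> 1/5 = 4/5
((x_2 -> (x_2 <-> x_2)) -> (x_1 -> x_1)) <-> (~(x_2 -> x_2) <-> ((x_1 -> x_1) <-> x_1)) = 1 <-> 4/5 = 4/5
x_2 <-> x_1 = 3/5 <-> 1/5 = 3/5
x_2 -> (x_2 <-> x_1) = 3/5 -> 3/5 = 1
x_1 <-> (x_2 -> (x_2 <-> x_1)) = 1/5 <-> 1 = 1/5
(((x_2 -> (x_2 <-> x_2)) -> (x_1 -> x_1)) <-> (~(x_2 -> x_2) <-> ((x_1 -> x_1) <-> x_1))) <-> (x_1 <-> (x_2 -> (x_2 <-> x_1))) = 4/5 <-> 1/5 = 2/5
~x_2 = ~3/5 = 2/5
x_2 -> x_1 = 3/5 -> 1/5 = 3/5
~(x_2 -> x_1) = ~3/5 = 2/5
~x_2 -> ~(x_2 -> x_1) = 2/5 -> 2/5 = 1
x_2 -> x_1 = 3/5 -> 1/5 = 3/5
(x_2 -> x_1) <-> x_2 = 3/5 <-> 3/5 = 1
x_1 <-> x_2 = 1/5 <-> 3/5 = 3/5
x_2 -> (x_1 <-> x_2) = 3/5 -> 3/5 = 1
((x_2 -> x_1) <-> x_2) <-> (x_2 -> (x_1 <-> x_2)) = 1 <-> 1 = 1
~(((x_2 -> x_1) <-> x_2) <-> (x_2 -> (x_1 <-> x_2))) = ~1 = 0
(~x_2 -> ~(x_2 -> x_1)) -> ~(((x_2 -> x_1) <-> x_2) <-> (x_2 -> (x_1 <-> x_2))) = 1 -> 0 = 0
((((x_2 -> (x_2 <-> x_2)) -> (x_1 -> x_1)) <-> (~(x_2 -> x_2) <-> ((x_1 -> x_1) <-> x_1))) <-> (x_1 <-> (x_2 -> (x_2 <-> x_1)))) <-> ((~x_2 -> ~(x_2 -> x_1)) -> ~(((x_2 -> x_1) <-> x_2) <-> (x_2 -> (x_1 <-> x_2)))) = 2/5 <-> 0 = 3/5
(((~(x_1 <-> x_1) -> ~((x_2 -> x_1) <-> ~x_2)) <-> ((x_2 -> x_1) <-> ((x_2 <-> x_1) -> ((x_1 <-> x_1) <-> (x_1 -> x_2))))) <-> ((((x_1 -> x_1) -> (x_1 <-> x_1)) <-> (x_2 <-> x_1)) <-> ((x_1 <-> x_2) <-> (x_1 <-> ~x_1)))) -> (((((x_2 -> (x_2 <-> x_2)) -> (x_1 -> x_1)) <-> (~(x_2 -> x_2) <-> ((x_1 -> x_1) <-> x_1))) <-> (x_1 <-> (x_2 -> (x_2 <-> x_1)))) <-> ((~x_2 -> ~(x_2 -> x_1)) -> ~(((x_2 -> x_1) <-> x_2) <-> (x_2 -> (x_1 <-> x_2))))) = 4/5 -> 3/5 = 4/5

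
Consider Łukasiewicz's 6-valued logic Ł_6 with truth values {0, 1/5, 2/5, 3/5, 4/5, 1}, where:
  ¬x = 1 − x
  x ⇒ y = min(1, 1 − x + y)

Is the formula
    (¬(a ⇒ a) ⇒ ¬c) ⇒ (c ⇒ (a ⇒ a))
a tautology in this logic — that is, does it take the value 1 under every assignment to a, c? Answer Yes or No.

At a = 4/5, c = 1/5, for instance:
a ⇒ a = 4/5 ⇒ 4/5 = 1
¬(a ⇒ a) = ¬1 = 0
¬c = ¬1/5 = 4/5
¬(a ⇒ a) ⇒ ¬c = 0 ⇒ 4/5 = 1
c ⇒ (a ⇒ a) = 1/5 ⇒ 1 = 1
(¬(a ⇒ a) ⇒ ¬c) ⇒ (c ⇒ (a ⇒ a)) = 1 ⇒ 1 = 1
and checking the remaining 35 assignments likewise gives ≥ 1 in every case.

Yes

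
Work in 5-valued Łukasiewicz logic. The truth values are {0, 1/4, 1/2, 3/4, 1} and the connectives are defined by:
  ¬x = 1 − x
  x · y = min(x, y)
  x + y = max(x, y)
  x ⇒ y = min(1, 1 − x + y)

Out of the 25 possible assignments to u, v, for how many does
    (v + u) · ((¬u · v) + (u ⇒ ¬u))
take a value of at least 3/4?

6

value 1: 3 assignments (counts)
value 3/4: 3 assignments (counts)
value 1/2: 10 assignments
value 1/4: 3 assignments
value 0: 6 assignments
So 6 of the 25 assignments meet the threshold.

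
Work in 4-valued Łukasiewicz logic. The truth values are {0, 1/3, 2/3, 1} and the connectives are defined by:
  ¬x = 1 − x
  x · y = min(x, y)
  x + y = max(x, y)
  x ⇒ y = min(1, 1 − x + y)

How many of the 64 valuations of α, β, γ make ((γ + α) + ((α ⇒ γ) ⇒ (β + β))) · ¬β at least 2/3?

value 1: 7 assignments (counts)
value 2/3: 18 assignments (counts)
value 1/3: 22 assignments
value 0: 17 assignments
So 25 of the 64 assignments meet the threshold.

25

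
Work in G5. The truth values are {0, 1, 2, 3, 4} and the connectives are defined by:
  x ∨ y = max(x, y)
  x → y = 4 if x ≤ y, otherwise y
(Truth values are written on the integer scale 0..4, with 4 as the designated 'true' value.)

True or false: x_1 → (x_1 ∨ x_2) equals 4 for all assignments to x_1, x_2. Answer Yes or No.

At x_1 = 3, x_2 = 0, for instance:
x_1 ∨ x_2 = 3 ∨ 0 = 3
x_1 → (x_1 ∨ x_2) = 3 → 3 = 4
and checking the remaining 24 assignments likewise gives ≥ 4 in every case.

Yes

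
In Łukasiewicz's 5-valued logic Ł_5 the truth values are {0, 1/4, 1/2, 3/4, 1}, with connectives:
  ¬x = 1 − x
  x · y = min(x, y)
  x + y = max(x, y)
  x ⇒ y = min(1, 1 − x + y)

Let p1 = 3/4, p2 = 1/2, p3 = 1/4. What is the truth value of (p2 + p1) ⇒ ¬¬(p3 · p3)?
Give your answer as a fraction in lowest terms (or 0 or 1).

p2 + p1 = 1/2 + 3/4 = 3/4
p3 · p3 = 1/4 · 1/4 = 1/4
¬(p3 · p3) = ¬1/4 = 3/4
¬¬(p3 · p3) = ¬3/4 = 1/4
(p2 + p1) ⇒ ¬¬(p3 · p3) = 3/4 ⇒ 1/4 = 1/2

1/2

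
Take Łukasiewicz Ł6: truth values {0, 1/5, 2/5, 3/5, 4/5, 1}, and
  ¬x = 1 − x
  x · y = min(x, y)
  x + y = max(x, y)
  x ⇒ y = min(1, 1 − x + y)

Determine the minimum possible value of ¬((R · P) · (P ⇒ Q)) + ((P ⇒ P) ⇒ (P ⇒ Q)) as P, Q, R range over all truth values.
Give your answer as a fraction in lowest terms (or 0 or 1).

Take P = 2/5, Q = 0, R = 2/5:
R · P = 2/5 · 2/5 = 2/5
P ⇒ Q = 2/5 ⇒ 0 = 3/5
(R · P) · (P ⇒ Q) = 2/5 · 3/5 = 2/5
¬((R · P) · (P ⇒ Q)) = ¬2/5 = 3/5
P ⇒ P = 2/5 ⇒ 2/5 = 1
P ⇒ Q = 2/5 ⇒ 0 = 3/5
(P ⇒ P) ⇒ (P ⇒ Q) = 1 ⇒ 3/5 = 3/5
¬((R · P) · (P ⇒ Q)) + ((P ⇒ P) ⇒ (P ⇒ Q)) = 3/5 + 3/5 = 3/5
No assignment yields a value below 3/5, so this is the minimum.

3/5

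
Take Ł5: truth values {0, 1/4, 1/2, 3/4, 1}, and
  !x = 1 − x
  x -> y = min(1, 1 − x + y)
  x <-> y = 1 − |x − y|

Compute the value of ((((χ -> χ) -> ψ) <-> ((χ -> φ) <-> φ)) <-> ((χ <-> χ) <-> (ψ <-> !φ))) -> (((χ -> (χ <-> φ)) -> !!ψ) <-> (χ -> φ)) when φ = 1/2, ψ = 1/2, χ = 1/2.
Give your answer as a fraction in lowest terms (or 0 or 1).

1/2

χ -> χ = 1/2 -> 1/2 = 1
(χ -> χ) -> ψ = 1 -> 1/2 = 1/2
χ -> φ = 1/2 -> 1/2 = 1
(χ -> φ) <-> φ = 1 <-> 1/2 = 1/2
((χ -> χ) -> ψ) <-> ((χ -> φ) <-> φ) = 1/2 <-> 1/2 = 1
χ <-> χ = 1/2 <-> 1/2 = 1
!φ = !1/2 = 1/2
ψ <-> !φ = 1/2 <-> 1/2 = 1
(χ <-> χ) <-> (ψ <-> !φ) = 1 <-> 1 = 1
(((χ -> χ) -> ψ) <-> ((χ -> φ) <-> φ)) <-> ((χ <-> χ) <-> (ψ <-> !φ)) = 1 <-> 1 = 1
χ <-> φ = 1/2 <-> 1/2 = 1
χ -> (χ <-> φ) = 1/2 -> 1 = 1
!ψ = !1/2 = 1/2
!!ψ = !1/2 = 1/2
(χ -> (χ <-> φ)) -> !!ψ = 1 -> 1/2 = 1/2
χ -> φ = 1/2 -> 1/2 = 1
((χ -> (χ <-> φ)) -> !!ψ) <-> (χ -> φ) = 1/2 <-> 1 = 1/2
((((χ -> χ) -> ψ) <-> ((χ -> φ) <-> φ)) <-> ((χ <-> χ) <-> (ψ <-> !φ))) -> (((χ -> (χ <-> φ)) -> !!ψ) <-> (χ -> φ)) = 1 -> 1/2 = 1/2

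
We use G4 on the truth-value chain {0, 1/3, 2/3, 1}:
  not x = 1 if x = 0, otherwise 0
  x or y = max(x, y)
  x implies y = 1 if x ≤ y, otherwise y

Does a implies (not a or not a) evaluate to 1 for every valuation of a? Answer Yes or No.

No

Counterexample: take a = 1/3.
not a = not 1/3 = 0
not a = not 1/3 = 0
not a or not a = 0 or 0 = 0
a implies (not a or not a) = 1/3 implies 0 = 0
This gives 0 ≠ 1.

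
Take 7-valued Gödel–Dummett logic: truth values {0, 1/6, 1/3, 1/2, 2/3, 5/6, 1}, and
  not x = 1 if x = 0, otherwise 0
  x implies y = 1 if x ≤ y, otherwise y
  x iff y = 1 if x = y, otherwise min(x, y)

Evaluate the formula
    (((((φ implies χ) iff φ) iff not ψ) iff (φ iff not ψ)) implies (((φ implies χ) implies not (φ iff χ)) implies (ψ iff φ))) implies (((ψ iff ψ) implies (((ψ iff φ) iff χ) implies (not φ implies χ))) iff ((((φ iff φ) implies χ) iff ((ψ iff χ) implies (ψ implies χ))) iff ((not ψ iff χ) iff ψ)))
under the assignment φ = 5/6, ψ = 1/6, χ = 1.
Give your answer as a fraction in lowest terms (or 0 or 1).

φ implies χ = 5/6 implies 1 = 1
(φ implies χ) iff φ = 1 iff 5/6 = 5/6
not ψ = not 1/6 = 0
((φ implies χ) iff φ) iff not ψ = 5/6 iff 0 = 0
not ψ = not 1/6 = 0
φ iff not ψ = 5/6 iff 0 = 0
(((φ implies χ) iff φ) iff not ψ) iff (φ iff not ψ) = 0 iff 0 = 1
φ implies χ = 5/6 implies 1 = 1
φ iff χ = 5/6 iff 1 = 5/6
not (φ iff χ) = not 5/6 = 0
(φ implies χ) implies not (φ iff χ) = 1 implies 0 = 0
ψ iff φ = 1/6 iff 5/6 = 1/6
((φ implies χ) implies not (φ iff χ)) implies (ψ iff φ) = 0 implies 1/6 = 1
((((φ implies χ) iff φ) iff not ψ) iff (φ iff not ψ)) implies (((φ implies χ) implies not (φ iff χ)) implies (ψ iff φ)) = 1 implies 1 = 1
ψ iff ψ = 1/6 iff 1/6 = 1
ψ iff φ = 1/6 iff 5/6 = 1/6
(ψ iff φ) iff χ = 1/6 iff 1 = 1/6
not φ = not 5/6 = 0
not φ implies χ = 0 implies 1 = 1
((ψ iff φ) iff χ) implies (not φ implies χ) = 1/6 implies 1 = 1
(ψ iff ψ) implies (((ψ iff φ) iff χ) implies (not φ implies χ)) = 1 implies 1 = 1
φ iff φ = 5/6 iff 5/6 = 1
(φ iff φ) implies χ = 1 implies 1 = 1
ψ iff χ = 1/6 iff 1 = 1/6
ψ implies χ = 1/6 implies 1 = 1
(ψ iff χ) implies (ψ implies χ) = 1/6 implies 1 = 1
((φ iff φ) implies χ) iff ((ψ iff χ) implies (ψ implies χ)) = 1 iff 1 = 1
not ψ = not 1/6 = 0
not ψ iff χ = 0 iff 1 = 0
(not ψ iff χ) iff ψ = 0 iff 1/6 = 0
(((φ iff φ) implies χ) iff ((ψ iff χ) implies (ψ implies χ))) iff ((not ψ iff χ) iff ψ) = 1 iff 0 = 0
((ψ iff ψ) implies (((ψ iff φ) iff χ) implies (not φ implies χ))) iff ((((φ iff φ) implies χ) iff ((ψ iff χ) implies (ψ implies χ))) iff ((not ψ iff χ) iff ψ)) = 1 iff 0 = 0
(((((φ implies χ) iff φ) iff not ψ) iff (φ iff not ψ)) implies (((φ implies χ) implies not (φ iff χ)) implies (ψ iff φ))) implies (((ψ iff ψ) implies (((ψ iff φ) iff χ) implies (not φ implies χ))) iff ((((φ iff φ) implies χ) iff ((ψ iff χ) implies (ψ implies χ))) iff ((not ψ iff χ) iff ψ))) = 1 implies 0 = 0

0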